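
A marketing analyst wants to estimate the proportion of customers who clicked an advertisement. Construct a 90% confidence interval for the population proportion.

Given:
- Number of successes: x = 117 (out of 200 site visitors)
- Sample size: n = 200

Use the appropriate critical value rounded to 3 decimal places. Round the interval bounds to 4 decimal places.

Sample proportion: p̂ = 117/200 = 0.585000

Check conditions for normal approximation:
  np̂ = 117 ≥ 10 ✓
  n(1-p̂) = 83 ≥ 10 ✓

The sample is large enough, so use a z-interval (normal approximation) for the proportion.

For 90% confidence, z* = 1.645 (from standard normal table)

Standard error: SE = √(p̂(1-p̂)/n) = √(0.585000×0.415000/200) = 0.03484071

Margin of error: E = z* × SE = 1.645 × 0.03484071 = 0.057313

Z-interval: p̂ ± E = 0.585000 ± 0.057313 = (0.527687, 0.642313)

Rounded to 4 decimal places:

(0.5277, 0.6423)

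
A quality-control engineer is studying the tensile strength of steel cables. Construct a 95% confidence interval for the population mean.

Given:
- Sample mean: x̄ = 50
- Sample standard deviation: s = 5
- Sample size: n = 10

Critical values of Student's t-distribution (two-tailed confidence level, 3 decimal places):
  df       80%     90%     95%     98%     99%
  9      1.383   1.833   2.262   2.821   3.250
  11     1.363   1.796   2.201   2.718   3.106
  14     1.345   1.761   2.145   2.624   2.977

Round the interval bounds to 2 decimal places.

The population standard deviation σ is unknown (only the sample standard deviation s is given), so use a t-interval with df = n - 1 = 10 - 1 = 9.

For 95% confidence with df = 9, t* = 2.262 (from t-table)

Standard error: SE = s/√n = 5/√10 = 1.581139

Margin of error: E = t* × SE = 2.262 × 1.581139 = 3.5765

T-interval: x̄ ± E = 50 ± 3.5765 = (46.4235, 53.5765)

Rounded to 2 decimal places:

(46.42, 53.58)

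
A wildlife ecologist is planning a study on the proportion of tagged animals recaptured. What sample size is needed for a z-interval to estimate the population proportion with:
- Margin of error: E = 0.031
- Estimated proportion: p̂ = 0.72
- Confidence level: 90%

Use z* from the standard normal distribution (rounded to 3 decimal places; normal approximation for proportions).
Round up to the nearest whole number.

Using z* for proportion z-interval (normal approximation).

For 90% confidence, z* = 1.645 (from standard normal table)

Sample size formula for proportion z-interval: n = z*²p̂(1-p̂)/E²

n = 1.645² × 0.72 × 0.28 / 0.031²
  = 2.706025 × 0.2016 / 0.000961
  = 567.6739

Round up to the nearest whole number: n = 568

568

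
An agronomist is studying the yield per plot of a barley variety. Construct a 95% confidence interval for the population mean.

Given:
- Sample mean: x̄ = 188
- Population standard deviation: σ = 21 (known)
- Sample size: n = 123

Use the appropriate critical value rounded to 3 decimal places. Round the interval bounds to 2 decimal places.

The population standard deviation σ is known, so use a z-interval (standard normal critical value).

For 95% confidence, z* = 1.96 (from standard normal table)

Standard error: SE = σ/√n = 21/√123 = 1.893506

Margin of error: E = z* × SE = 1.96 × 1.893506 = 3.7113

Z-interval: x̄ ± E = 188 ± 3.7113 = (184.2887, 191.7113)

Rounded to 2 decimal places:

(184.29, 191.71)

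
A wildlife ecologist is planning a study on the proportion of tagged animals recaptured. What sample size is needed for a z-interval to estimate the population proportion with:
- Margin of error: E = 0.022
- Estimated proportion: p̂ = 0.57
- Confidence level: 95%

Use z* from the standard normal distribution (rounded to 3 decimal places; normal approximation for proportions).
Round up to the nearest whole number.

Using z* for proportion z-interval (normal approximation).

For 95% confidence, z* = 1.96 (from standard normal table)

Sample size formula for proportion z-interval: n = z*²p̂(1-p̂)/E²

n = 1.96² × 0.57 × 0.43 / 0.022²
  = 3.8416 × 0.2451 / 0.000484
  = 1945.4053

Round up to the nearest whole number: n = 1946

1946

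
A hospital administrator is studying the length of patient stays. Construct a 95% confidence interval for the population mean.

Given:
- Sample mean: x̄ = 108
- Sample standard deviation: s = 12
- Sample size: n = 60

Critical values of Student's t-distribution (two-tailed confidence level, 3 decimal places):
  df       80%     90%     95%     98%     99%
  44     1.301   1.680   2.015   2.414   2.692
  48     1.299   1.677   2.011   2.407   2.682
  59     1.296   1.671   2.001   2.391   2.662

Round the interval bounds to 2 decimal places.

The population standard deviation σ is unknown (only the sample standard deviation s is given), so use a t-interval with df = n - 1 = 60 - 1 = 59.

For 95% confidence with df = 59, t* = 2.001 (from t-table)

Standard error: SE = s/√n = 12/√60 = 1.549193

Margin of error: E = t* × SE = 2.001 × 1.549193 = 3.0999

T-interval: x̄ ± E = 108 ± 3.0999 = (104.9001, 111.0999)

Rounded to 2 decimal places:

(104.90, 111.10)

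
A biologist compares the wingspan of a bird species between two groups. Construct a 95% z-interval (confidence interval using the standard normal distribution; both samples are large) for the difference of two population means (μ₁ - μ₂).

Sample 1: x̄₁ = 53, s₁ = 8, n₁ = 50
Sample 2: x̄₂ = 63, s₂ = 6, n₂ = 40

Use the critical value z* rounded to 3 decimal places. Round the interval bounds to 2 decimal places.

Both samples are large (n₁ = 50 ≥ 30, n₂ = 40 ≥ 30), so a z-interval for the difference of means applies.

Point estimate: x̄₁ - x̄₂ = 53 - 63 = -10

Standard error: SE = √(s₁²/n₁ + s₂²/n₂)
= √(8²/50 + 6²/40)
= √(1.280000 + 0.900000)
= 1.476482

For 95% confidence, z* = 1.96 (from standard normal table)
Margin of error: E = z* × SE = 1.96 × 1.476482 = 2.8939

Z-interval: (x̄₁ - x̄₂) ± E = -10 ± 2.8939 = (-12.8939, -7.1061)

Rounded to 2 decimal places:

(-12.89, -7.11)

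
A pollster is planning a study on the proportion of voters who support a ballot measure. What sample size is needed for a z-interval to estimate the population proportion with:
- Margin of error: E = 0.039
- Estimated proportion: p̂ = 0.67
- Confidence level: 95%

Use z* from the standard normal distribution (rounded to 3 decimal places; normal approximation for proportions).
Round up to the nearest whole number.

Using z* for proportion z-interval (normal approximation).

For 95% confidence, z* = 1.96 (from standard normal table)

Sample size formula for proportion z-interval: n = z*²p̂(1-p̂)/E²

n = 1.96² × 0.67 × 0.33 / 0.039²
  = 3.8416 × 0.2211 / 0.001521
  = 558.4338

Round up to the nearest whole number: n = 559

559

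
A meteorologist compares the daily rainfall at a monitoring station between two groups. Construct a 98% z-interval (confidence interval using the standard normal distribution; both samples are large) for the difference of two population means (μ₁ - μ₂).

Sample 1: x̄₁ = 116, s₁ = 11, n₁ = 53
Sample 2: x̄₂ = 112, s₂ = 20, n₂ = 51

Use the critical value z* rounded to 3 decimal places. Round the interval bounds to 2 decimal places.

Both samples are large (n₁ = 53 ≥ 30, n₂ = 51 ≥ 30), so a z-interval for the difference of means applies.

Point estimate: x̄₁ - x̄₂ = 116 - 112 = 4

Standard error: SE = √(s₁²/n₁ + s₂²/n₂)
= √(11²/53 + 20²/51)
= √(2.283019 + 7.843137)
= 3.182162

For 98% confidence, z* = 2.326 (from standard normal table)
Margin of error: E = z* × SE = 2.326 × 3.182162 = 7.4017

Z-interval: (x̄₁ - x̄₂) ± E = 4 ± 7.4017 = (-3.4017, 11.4017)

Rounded to 2 decimal places:

(-3.40, 11.40)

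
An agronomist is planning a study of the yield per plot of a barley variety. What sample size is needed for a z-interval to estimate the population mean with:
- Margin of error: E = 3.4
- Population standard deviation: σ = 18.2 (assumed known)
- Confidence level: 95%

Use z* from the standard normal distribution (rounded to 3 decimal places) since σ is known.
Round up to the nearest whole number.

Using z* since population σ is known (z-interval formula).

For 95% confidence, z* = 1.96 (from standard normal table)

Sample size formula for z-interval: n = (z*σ/E)²

n = (1.96 × 18.2 / 3.4)²
  = (10.491765)²
  = 110.0771

Round up to the nearest whole number: n = 111

111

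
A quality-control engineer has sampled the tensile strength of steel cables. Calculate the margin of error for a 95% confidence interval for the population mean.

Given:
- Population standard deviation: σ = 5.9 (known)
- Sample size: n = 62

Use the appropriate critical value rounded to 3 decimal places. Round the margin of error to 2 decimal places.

The population standard deviation σ is known, so use the z-interval margin of error formula.

For 95% confidence, z* = 1.96 (from standard normal table)

Margin of error formula for z-interval: E = z* × σ/√n

E = 1.96 × 5.9/√62
  = 1.96 × 0.749301
  = 1.4686

Rounded to 2 decimal places:

1.47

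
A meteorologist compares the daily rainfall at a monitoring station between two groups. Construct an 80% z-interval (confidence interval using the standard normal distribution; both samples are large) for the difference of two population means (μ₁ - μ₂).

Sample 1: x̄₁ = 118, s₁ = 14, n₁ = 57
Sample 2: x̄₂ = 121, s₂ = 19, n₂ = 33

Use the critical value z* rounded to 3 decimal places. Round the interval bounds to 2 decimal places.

Both samples are large (n₁ = 57 ≥ 30, n₂ = 33 ≥ 30), so a z-interval for the difference of means applies.

Point estimate: x̄₁ - x̄₂ = 118 - 121 = -3

Standard error: SE = √(s₁²/n₁ + s₂²/n₂)
= √(14²/57 + 19²/33)
= √(3.438596 + 10.939394)
= 3.791832

For 80% confidence, z* = 1.282 (from standard normal table)
Margin of error: E = z* × SE = 1.282 × 3.791832 = 4.8611

Z-interval: (x̄₁ - x̄₂) ± E = -3 ± 4.8611 = (-7.8611, 1.8611)

Rounded to 2 decimal places:

(-7.86, 1.86)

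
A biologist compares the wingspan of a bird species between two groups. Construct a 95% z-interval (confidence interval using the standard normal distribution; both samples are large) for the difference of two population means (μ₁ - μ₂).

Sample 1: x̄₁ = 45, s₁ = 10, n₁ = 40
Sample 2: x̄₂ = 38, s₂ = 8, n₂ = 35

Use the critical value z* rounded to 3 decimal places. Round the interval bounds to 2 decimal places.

Both samples are large (n₁ = 40 ≥ 30, n₂ = 35 ≥ 30), so a z-interval for the difference of means applies.

Point estimate: x̄₁ - x̄₂ = 45 - 38 = 7

Standard error: SE = √(s₁²/n₁ + s₂²/n₂)
= √(10²/40 + 8²/35)
= √(2.500000 + 1.828571)
= 2.080522

For 95% confidence, z* = 1.96 (from standard normal table)
Margin of error: E = z* × SE = 1.96 × 2.080522 = 4.0778

Z-interval: (x̄₁ - x̄₂) ± E = 7 ± 4.0778 = (2.9222, 11.0778)

Rounded to 2 decimal places:

(2.92, 11.08)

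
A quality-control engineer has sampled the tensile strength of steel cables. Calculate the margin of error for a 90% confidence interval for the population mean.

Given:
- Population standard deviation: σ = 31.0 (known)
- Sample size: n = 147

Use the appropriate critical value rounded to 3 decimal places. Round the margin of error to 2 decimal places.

The population standard deviation σ is known, so use the z-interval margin of error formula.

For 90% confidence, z* = 1.645 (from standard normal table)

Margin of error formula for z-interval: E = z* × σ/√n

E = 1.645 × 31.0/√147
  = 1.645 × 2.556837
  = 4.2060

Rounded to 2 decimal places:

4.21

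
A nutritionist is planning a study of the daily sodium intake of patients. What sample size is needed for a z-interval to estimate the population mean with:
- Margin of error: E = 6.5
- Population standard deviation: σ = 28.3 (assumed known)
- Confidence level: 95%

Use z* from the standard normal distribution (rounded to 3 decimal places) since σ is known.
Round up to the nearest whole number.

Using z* since population σ is known (z-interval formula).

For 95% confidence, z* = 1.96 (from standard normal table)

Sample size formula for z-interval: n = (z*σ/E)²

n = (1.96 × 28.3 / 6.5)²
  = (8.533538)²
  = 72.8213

Round up to the nearest whole number: n = 73

73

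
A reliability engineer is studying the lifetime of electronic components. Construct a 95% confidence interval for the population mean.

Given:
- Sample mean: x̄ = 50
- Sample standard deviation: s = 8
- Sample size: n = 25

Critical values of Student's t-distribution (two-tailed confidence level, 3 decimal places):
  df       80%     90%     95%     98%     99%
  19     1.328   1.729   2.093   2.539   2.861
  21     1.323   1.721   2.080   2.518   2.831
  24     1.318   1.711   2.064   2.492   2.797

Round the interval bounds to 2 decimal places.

The population standard deviation σ is unknown (only the sample standard deviation s is given), so use a t-interval with df = n - 1 = 25 - 1 = 24.

For 95% confidence with df = 24, t* = 2.064 (from t-table)

Standard error: SE = s/√n = 8/√25 = 1.600000

Margin of error: E = t* × SE = 2.064 × 1.600000 = 3.3024

T-interval: x̄ ± E = 50 ± 3.3024 = (46.6976, 53.3024)

Rounded to 2 decimal places:

(46.70, 53.30)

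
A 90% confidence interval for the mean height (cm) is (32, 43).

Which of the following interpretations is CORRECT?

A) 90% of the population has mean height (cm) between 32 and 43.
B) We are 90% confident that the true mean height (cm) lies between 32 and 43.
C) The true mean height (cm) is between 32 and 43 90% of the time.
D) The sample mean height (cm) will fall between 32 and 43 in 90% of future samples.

A confidence interval represents our confidence in the procedure, not a probability statement about the parameter.

Key concept: If we repeated this sampling process many times and computed a 90% CI each time, about 90% of those intervals would contain the true population parameter.

For this specific interval (32, 43):
- Midpoint (point estimate): 37.5
- Margin of error: 5.5

The correct interpretation is the one stating confidence that the true parameter lies in the interval — option B.

B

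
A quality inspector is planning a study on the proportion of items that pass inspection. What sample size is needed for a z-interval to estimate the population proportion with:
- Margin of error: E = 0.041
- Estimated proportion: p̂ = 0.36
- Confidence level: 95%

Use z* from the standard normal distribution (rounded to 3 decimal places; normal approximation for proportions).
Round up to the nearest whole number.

Using z* for proportion z-interval (normal approximation).

For 95% confidence, z* = 1.96 (from standard normal table)

Sample size formula for proportion z-interval: n = z*²p̂(1-p̂)/E²

n = 1.96² × 0.36 × 0.64 / 0.041²
  = 3.8416 × 0.2304 / 0.001681
  = 526.5346

Round up to the nearest whole number: n = 527

527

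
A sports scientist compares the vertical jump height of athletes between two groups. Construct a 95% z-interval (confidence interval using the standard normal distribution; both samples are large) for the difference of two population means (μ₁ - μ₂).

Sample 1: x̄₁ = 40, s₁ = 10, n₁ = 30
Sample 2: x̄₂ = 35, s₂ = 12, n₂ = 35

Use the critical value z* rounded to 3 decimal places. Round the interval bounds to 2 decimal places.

Both samples are large (n₁ = 30 ≥ 30, n₂ = 35 ≥ 30), so a z-interval for the difference of means applies.

Point estimate: x̄₁ - x̄₂ = 40 - 35 = 5

Standard error: SE = √(s₁²/n₁ + s₂²/n₂)
= √(10²/30 + 12²/35)
= √(3.333333 + 4.114286)
= 2.729033

For 95% confidence, z* = 1.96 (from standard normal table)
Margin of error: E = z* × SE = 1.96 × 2.729033 = 5.3489

Z-interval: (x̄₁ - x̄₂) ± E = 5 ± 5.3489 = (-0.3489, 10.3489)

Rounded to 2 decimal places:

(-0.35, 10.35)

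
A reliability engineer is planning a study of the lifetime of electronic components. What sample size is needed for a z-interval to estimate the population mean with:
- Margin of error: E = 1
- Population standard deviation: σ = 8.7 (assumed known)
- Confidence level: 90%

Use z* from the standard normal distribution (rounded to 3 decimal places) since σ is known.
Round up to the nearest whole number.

Using z* since population σ is known (z-interval formula).

For 90% confidence, z* = 1.645 (from standard normal table)

Sample size formula for z-interval: n = (z*σ/E)²

n = (1.645 × 8.7 / 1)²
  = (14.311500)²
  = 204.8190

Round up to the nearest whole number: n = 205

205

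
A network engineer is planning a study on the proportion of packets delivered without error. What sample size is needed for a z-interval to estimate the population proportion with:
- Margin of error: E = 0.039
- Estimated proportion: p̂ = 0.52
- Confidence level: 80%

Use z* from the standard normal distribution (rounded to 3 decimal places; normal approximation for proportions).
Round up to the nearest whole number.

Using z* for proportion z-interval (normal approximation).

For 80% confidence, z* = 1.282 (from standard normal table)

Sample size formula for proportion z-interval: n = z*²p̂(1-p̂)/E²

n = 1.282² × 0.52 × 0.48 / 0.039²
  = 1.643524 × 0.2496 / 0.001521
  = 269.7065

Round up to the nearest whole number: n = 270

270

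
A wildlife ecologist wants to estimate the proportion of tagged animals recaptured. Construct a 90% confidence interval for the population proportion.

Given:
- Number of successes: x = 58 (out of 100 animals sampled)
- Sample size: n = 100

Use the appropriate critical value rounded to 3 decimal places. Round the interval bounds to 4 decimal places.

Sample proportion: p̂ = 58/100 = 0.580000

Check conditions for normal approximation:
  np̂ = 58 ≥ 10 ✓
  n(1-p̂) = 42 ≥ 10 ✓

The sample is large enough, so use a z-interval (normal approximation) for the proportion.

For 90% confidence, z* = 1.645 (from standard normal table)

Standard error: SE = √(p̂(1-p̂)/n) = √(0.580000×0.420000/100) = 0.04935585

Margin of error: E = z* × SE = 1.645 × 0.04935585 = 0.081190

Z-interval: p̂ ± E = 0.580000 ± 0.081190 = (0.498810, 0.661190)

Rounded to 4 decimal places:

(0.4988, 0.6612)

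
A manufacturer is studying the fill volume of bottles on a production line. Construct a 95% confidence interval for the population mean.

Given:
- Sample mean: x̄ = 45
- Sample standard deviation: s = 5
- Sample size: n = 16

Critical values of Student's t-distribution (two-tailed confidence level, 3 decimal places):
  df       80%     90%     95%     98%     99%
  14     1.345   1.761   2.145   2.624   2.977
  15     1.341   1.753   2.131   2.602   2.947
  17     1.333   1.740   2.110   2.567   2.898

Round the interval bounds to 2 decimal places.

The population standard deviation σ is unknown (only the sample standard deviation s is given), so use a t-interval with df = n - 1 = 16 - 1 = 15.

For 95% confidence with df = 15, t* = 2.131 (from t-table)

Standard error: SE = s/√n = 5/√16 = 1.250000

Margin of error: E = t* × SE = 2.131 × 1.250000 = 2.6637

T-interval: x̄ ± E = 45 ± 2.6637 = (42.3362, 47.6638)

Rounded to 2 decimal places:

(42.34, 47.66)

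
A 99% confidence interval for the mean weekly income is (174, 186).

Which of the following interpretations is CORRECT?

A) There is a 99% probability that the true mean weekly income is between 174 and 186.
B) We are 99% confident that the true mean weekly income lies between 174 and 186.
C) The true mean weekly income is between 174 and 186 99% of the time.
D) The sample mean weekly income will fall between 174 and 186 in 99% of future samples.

A confidence interval represents our confidence in the procedure, not a probability statement about the parameter.

Key concept: If we repeated this sampling process many times and computed a 99% CI each time, about 99% of those intervals would contain the true population parameter.

For this specific interval (174, 186):
- Midpoint (point estimate): 180
- Margin of error: 6

The correct interpretation is the one stating confidence that the true parameter lies in the interval — option B.

B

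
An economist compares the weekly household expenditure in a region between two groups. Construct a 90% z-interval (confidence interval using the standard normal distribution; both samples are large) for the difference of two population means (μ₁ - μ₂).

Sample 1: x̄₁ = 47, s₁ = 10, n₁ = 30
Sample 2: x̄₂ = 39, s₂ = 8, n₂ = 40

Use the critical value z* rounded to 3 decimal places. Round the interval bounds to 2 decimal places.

Both samples are large (n₁ = 30 ≥ 30, n₂ = 40 ≥ 30), so a z-interval for the difference of means applies.

Point estimate: x̄₁ - x̄₂ = 47 - 39 = 8

Standard error: SE = √(s₁²/n₁ + s₂²/n₂)
= √(10²/30 + 8²/40)
= √(3.333333 + 1.600000)
= 2.221111

For 90% confidence, z* = 1.645 (from standard normal table)
Margin of error: E = z* × SE = 1.645 × 2.221111 = 3.6537

Z-interval: (x̄₁ - x̄₂) ± E = 8 ± 3.6537 = (4.3463, 11.6537)

Rounded to 2 decimal places:

(4.35, 11.65)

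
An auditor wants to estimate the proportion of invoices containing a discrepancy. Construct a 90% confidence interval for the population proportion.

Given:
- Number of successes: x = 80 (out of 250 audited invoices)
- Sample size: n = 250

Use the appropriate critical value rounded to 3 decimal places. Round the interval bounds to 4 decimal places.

Sample proportion: p̂ = 80/250 = 0.320000

Check conditions for normal approximation:
  np̂ = 80 ≥ 10 ✓
  n(1-p̂) = 170 ≥ 10 ✓

The sample is large enough, so use a z-interval (normal approximation) for the proportion.

For 90% confidence, z* = 1.645 (from standard normal table)

Standard error: SE = √(p̂(1-p̂)/n) = √(0.320000×0.680000/250) = 0.02950254

Margin of error: E = z* × SE = 1.645 × 0.02950254 = 0.048532

Z-interval: p̂ ± E = 0.320000 ± 0.048532 = (0.271468, 0.368532)

Rounded to 4 decimal places:

(0.2715, 0.3685)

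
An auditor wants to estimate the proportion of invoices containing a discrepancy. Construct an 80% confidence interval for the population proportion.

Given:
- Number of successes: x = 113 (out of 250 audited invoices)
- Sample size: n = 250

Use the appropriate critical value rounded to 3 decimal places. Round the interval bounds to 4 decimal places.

Sample proportion: p̂ = 113/250 = 0.452000

Check conditions for normal approximation:
  np̂ = 113 ≥ 10 ✓
  n(1-p̂) = 137 ≥ 10 ✓

The sample is large enough, so use a z-interval (normal approximation) for the proportion.

For 80% confidence, z* = 1.282 (from standard normal table)

Standard error: SE = √(p̂(1-p̂)/n) = √(0.452000×0.548000/250) = 0.03147672

Margin of error: E = z* × SE = 1.282 × 0.03147672 = 0.040353

Z-interval: p̂ ± E = 0.452000 ± 0.040353 = (0.411647, 0.492353)

Rounded to 4 decimal places:

(0.4116, 0.4924)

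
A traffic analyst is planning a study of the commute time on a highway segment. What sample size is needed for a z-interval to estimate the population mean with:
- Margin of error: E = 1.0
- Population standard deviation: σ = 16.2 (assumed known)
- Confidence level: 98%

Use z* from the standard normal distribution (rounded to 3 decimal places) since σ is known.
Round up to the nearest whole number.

Using z* since population σ is known (z-interval formula).

For 98% confidence, z* = 2.326 (from standard normal table)

Sample size formula for z-interval: n = (z*σ/E)²

n = (2.326 × 16.2 / 1.0)²
  = (37.681200)²
  = 1419.8728

Round up to the nearest whole number: n = 1420

1420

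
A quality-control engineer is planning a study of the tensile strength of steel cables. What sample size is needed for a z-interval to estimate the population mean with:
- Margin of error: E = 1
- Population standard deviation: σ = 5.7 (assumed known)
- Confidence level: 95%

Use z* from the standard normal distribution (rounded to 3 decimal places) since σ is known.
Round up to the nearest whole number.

Using z* since population σ is known (z-interval formula).

For 95% confidence, z* = 1.96 (from standard normal table)

Sample size formula for z-interval: n = (z*σ/E)²

n = (1.96 × 5.7 / 1)²
  = (11.172000)²
  = 124.8136

Round up to the nearest whole number: n = 125

125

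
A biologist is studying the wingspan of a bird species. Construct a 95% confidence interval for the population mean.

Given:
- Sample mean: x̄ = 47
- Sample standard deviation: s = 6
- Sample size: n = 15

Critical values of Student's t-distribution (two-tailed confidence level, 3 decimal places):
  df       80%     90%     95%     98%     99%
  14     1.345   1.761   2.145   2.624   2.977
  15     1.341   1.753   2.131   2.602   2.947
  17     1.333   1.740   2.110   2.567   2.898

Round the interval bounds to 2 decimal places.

The population standard deviation σ is unknown (only the sample standard deviation s is given), so use a t-interval with df = n - 1 = 15 - 1 = 14.

For 95% confidence with df = 14, t* = 2.145 (from t-table)

Standard error: SE = s/√n = 6/√15 = 1.549193

Margin of error: E = t* × SE = 2.145 × 1.549193 = 3.3230

T-interval: x̄ ± E = 47 ± 3.3230 = (43.6770, 50.3230)

Rounded to 2 decimal places:

(43.68, 50.32)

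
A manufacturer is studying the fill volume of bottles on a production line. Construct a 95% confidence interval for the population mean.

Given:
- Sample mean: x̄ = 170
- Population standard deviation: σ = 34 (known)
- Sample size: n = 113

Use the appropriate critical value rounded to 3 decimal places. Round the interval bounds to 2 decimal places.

The population standard deviation σ is known, so use a z-interval (standard normal critical value).

For 95% confidence, z* = 1.96 (from standard normal table)

Standard error: SE = σ/√n = 34/√113 = 3.198451

Margin of error: E = z* × SE = 1.96 × 3.198451 = 6.2690

Z-interval: x̄ ± E = 170 ± 6.2690 = (163.7310, 176.2690)

Rounded to 2 decimal places:

(163.73, 176.27)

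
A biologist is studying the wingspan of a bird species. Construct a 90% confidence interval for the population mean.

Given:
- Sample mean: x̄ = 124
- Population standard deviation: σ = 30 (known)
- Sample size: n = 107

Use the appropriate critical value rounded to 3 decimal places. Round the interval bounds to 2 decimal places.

The population standard deviation σ is known, so use a z-interval (standard normal critical value).

For 90% confidence, z* = 1.645 (from standard normal table)

Standard error: SE = σ/√n = 30/√107 = 2.900209

Margin of error: E = z* × SE = 1.645 × 2.900209 = 4.7708

Z-interval: x̄ ± E = 124 ± 4.7708 = (119.2292, 128.7708)

Rounded to 2 decimal places:

(119.23, 128.77)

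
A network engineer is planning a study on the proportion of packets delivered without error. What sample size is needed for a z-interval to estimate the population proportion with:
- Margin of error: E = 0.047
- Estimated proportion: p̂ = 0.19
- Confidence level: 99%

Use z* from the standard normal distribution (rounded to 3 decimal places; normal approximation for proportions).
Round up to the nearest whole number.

Using z* for proportion z-interval (normal approximation).

For 99% confidence, z* = 2.576 (from standard normal table)

Sample size formula for proportion z-interval: n = z*²p̂(1-p̂)/E²

n = 2.576² × 0.19 × 0.81 / 0.047²
  = 6.635776 × 0.1539 / 0.002209
  = 462.3114

Round up to the nearest whole number: n = 463

463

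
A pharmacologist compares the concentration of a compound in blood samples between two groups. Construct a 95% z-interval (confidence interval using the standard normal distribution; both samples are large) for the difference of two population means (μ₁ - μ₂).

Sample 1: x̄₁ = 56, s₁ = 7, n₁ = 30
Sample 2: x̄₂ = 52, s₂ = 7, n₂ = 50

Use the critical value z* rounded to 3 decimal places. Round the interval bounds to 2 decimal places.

Both samples are large (n₁ = 30 ≥ 30, n₂ = 50 ≥ 30), so a z-interval for the difference of means applies.

Point estimate: x̄₁ - x̄₂ = 56 - 52 = 4

Standard error: SE = √(s₁²/n₁ + s₂²/n₂)
= √(7²/30 + 7²/50)
= √(1.633333 + 0.980000)
= 1.616581

For 95% confidence, z* = 1.96 (from standard normal table)
Margin of error: E = z* × SE = 1.96 × 1.616581 = 3.1685

Z-interval: (x̄₁ - x̄₂) ± E = 4 ± 3.1685 = (0.8315, 7.1685)

Rounded to 2 decimal places:

(0.83, 7.17)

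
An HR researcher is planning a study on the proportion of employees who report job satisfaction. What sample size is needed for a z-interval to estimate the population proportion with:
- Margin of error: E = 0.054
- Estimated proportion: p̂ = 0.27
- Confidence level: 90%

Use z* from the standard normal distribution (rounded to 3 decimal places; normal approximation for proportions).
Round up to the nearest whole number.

Using z* for proportion z-interval (normal approximation).

For 90% confidence, z* = 1.645 (from standard normal table)

Sample size formula for proportion z-interval: n = z*²p̂(1-p̂)/E²

n = 1.645² × 0.27 × 0.73 / 0.054²
  = 2.706025 × 0.1971 / 0.002916
  = 182.9072

Round up to the nearest whole number: n = 183

183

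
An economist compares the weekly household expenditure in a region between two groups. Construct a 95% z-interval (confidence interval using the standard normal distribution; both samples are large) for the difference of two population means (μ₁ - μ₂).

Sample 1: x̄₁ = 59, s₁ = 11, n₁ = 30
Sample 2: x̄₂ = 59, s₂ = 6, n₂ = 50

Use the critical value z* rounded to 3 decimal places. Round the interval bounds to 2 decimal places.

Both samples are large (n₁ = 30 ≥ 30, n₂ = 50 ≥ 30), so a z-interval for the difference of means applies.

Point estimate: x̄₁ - x̄₂ = 59 - 59 = 0

Standard error: SE = √(s₁²/n₁ + s₂²/n₂)
= √(11²/30 + 6²/50)
= √(4.033333 + 0.720000)
= 2.180214

For 95% confidence, z* = 1.96 (from standard normal table)
Margin of error: E = z* × SE = 1.96 × 2.180214 = 4.2732

Z-interval: (x̄₁ - x̄₂) ± E = 0 ± 4.2732 = (-4.2732, 4.2732)

Rounded to 2 decimal places:

(-4.27, 4.27)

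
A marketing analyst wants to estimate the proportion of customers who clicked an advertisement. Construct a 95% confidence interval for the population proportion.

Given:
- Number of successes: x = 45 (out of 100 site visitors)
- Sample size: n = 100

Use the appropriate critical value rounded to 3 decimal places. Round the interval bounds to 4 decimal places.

Sample proportion: p̂ = 45/100 = 0.450000

Check conditions for normal approximation:
  np̂ = 45 ≥ 10 ✓
  n(1-p̂) = 55 ≥ 10 ✓

The sample is large enough, so use a z-interval (normal approximation) for the proportion.

For 95% confidence, z* = 1.96 (from standard normal table)

Standard error: SE = √(p̂(1-p̂)/n) = √(0.450000×0.550000/100) = 0.04974937

Margin of error: E = z* × SE = 1.96 × 0.04974937 = 0.097509

Z-interval: p̂ ± E = 0.450000 ± 0.097509 = (0.352491, 0.547509)

Rounded to 4 decimal places:

(0.3525, 0.5475)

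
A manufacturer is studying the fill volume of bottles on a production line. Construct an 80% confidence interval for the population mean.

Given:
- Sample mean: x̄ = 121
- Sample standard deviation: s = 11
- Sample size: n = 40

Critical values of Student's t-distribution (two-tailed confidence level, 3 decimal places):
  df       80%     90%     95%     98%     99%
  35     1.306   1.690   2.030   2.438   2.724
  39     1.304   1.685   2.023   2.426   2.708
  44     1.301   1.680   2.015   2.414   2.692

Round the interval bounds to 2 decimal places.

The population standard deviation σ is unknown (only the sample standard deviation s is given), so use a t-interval with df = n - 1 = 40 - 1 = 39.

For 80% confidence with df = 39, t* = 1.304 (from t-table)

Standard error: SE = s/√n = 11/√40 = 1.739253

Margin of error: E = t* × SE = 1.304 × 1.739253 = 2.2680

T-interval: x̄ ± E = 121 ± 2.2680 = (118.7320, 123.2680)

Rounded to 2 decimal places:

(118.73, 123.27)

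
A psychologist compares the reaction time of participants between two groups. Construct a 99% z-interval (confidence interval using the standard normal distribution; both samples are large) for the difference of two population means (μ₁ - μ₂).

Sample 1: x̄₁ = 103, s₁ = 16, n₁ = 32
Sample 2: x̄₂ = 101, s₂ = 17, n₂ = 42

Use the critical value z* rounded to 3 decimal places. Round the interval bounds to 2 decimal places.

Both samples are large (n₁ = 32 ≥ 30, n₂ = 42 ≥ 30), so a z-interval for the difference of means applies.

Point estimate: x̄₁ - x̄₂ = 103 - 101 = 2

Standard error: SE = √(s₁²/n₁ + s₂²/n₂)
= √(16²/32 + 17²/42)
= √(8.000000 + 6.880952)
= 3.857584

For 99% confidence, z* = 2.576 (from standard normal table)
Margin of error: E = z* × SE = 2.576 × 3.857584 = 9.9371

Z-interval: (x̄₁ - x̄₂) ± E = 2 ± 9.9371 = (-7.9371, 11.9371)

Rounded to 2 decimal places:

(-7.94, 11.94)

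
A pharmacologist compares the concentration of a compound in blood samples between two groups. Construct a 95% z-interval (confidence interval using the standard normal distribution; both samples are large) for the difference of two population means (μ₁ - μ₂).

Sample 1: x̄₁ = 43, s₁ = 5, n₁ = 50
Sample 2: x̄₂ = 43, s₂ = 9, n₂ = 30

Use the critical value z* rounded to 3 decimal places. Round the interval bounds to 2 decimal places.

Both samples are large (n₁ = 50 ≥ 30, n₂ = 30 ≥ 30), so a z-interval for the difference of means applies.

Point estimate: x̄₁ - x̄₂ = 43 - 43 = 0

Standard error: SE = √(s₁²/n₁ + s₂²/n₂)
= √(5²/50 + 9²/30)
= √(0.500000 + 2.700000)
= 1.788854

For 95% confidence, z* = 1.96 (from standard normal table)
Margin of error: E = z* × SE = 1.96 × 1.788854 = 3.5062

Z-interval: (x̄₁ - x̄₂) ± E = 0 ± 3.5062 = (-3.5062, 3.5062)

Rounded to 2 decimal places:

(-3.51, 3.51)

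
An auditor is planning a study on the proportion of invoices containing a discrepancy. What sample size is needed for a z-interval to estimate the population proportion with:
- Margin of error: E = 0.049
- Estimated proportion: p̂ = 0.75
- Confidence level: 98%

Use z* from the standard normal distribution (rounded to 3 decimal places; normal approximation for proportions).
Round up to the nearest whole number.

Using z* for proportion z-interval (normal approximation).

For 98% confidence, z* = 2.326 (from standard normal table)

Sample size formula for proportion z-interval: n = z*²p̂(1-p̂)/E²

n = 2.326² × 0.75 × 0.25 / 0.049²
  = 5.410276 × 0.1875 / 0.002401
  = 422.5018

Round up to the nearest whole number: n = 423

423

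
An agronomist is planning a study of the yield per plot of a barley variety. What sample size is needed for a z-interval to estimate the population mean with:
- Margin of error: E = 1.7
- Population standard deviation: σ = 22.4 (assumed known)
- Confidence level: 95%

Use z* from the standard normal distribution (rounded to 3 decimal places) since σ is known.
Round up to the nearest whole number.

Using z* since population σ is known (z-interval formula).

For 95% confidence, z* = 1.96 (from standard normal table)

Sample size formula for z-interval: n = (z*σ/E)²

n = (1.96 × 22.4 / 1.7)²
  = (25.825882)²
  = 666.9762

Round up to the nearest whole number: n = 667

667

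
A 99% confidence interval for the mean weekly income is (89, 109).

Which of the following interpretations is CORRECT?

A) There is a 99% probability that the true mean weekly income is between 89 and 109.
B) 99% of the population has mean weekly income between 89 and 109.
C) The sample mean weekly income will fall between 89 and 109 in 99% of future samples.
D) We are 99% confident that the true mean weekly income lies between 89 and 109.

A confidence interval represents our confidence in the procedure, not a probability statement about the parameter.

Key concept: If we repeated this sampling process many times and computed a 99% CI each time, about 99% of those intervals would contain the true population parameter.

For this specific interval (89, 109):
- Midpoint (point estimate): 99
- Margin of error: 10

The correct interpretation is the one stating confidence that the true parameter lies in the interval — option D.

D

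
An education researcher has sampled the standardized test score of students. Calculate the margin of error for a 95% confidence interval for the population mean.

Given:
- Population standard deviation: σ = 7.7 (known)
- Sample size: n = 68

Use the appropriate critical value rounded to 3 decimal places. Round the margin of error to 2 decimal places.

The population standard deviation σ is known, so use the z-interval margin of error formula.

For 95% confidence, z* = 1.96 (from standard normal table)

Margin of error formula for z-interval: E = z* × σ/√n

E = 1.96 × 7.7/√68
  = 1.96 × 0.933762
  = 1.8302

Rounded to 2 decimal places:

1.83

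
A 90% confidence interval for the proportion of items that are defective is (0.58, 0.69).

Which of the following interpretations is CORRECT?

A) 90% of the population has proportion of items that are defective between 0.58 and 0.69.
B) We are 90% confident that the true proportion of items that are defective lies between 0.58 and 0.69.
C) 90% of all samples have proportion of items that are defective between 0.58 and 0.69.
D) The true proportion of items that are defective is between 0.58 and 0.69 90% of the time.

A confidence interval represents our confidence in the procedure, not a probability statement about the parameter.

Key concept: If we repeated this sampling process many times and computed a 90% CI each time, about 90% of those intervals would contain the true population parameter.

For this specific interval (0.58, 0.69):
- Midpoint (point estimate): 0.635
- Margin of error: 0.055

The correct interpretation is the one stating confidence that the true parameter lies in the interval — option B.

B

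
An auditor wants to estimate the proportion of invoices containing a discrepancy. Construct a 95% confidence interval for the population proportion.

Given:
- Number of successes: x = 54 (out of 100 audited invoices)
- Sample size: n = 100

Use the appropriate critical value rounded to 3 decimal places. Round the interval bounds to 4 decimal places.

Sample proportion: p̂ = 54/100 = 0.540000

Check conditions for normal approximation:
  np̂ = 54 ≥ 10 ✓
  n(1-p̂) = 46 ≥ 10 ✓

The sample is large enough, so use a z-interval (normal approximation) for the proportion.

For 95% confidence, z* = 1.96 (from standard normal table)

Standard error: SE = √(p̂(1-p̂)/n) = √(0.540000×0.460000/100) = 0.04983974

Margin of error: E = z* × SE = 1.96 × 0.04983974 = 0.097686

Z-interval: p̂ ± E = 0.540000 ± 0.097686 = (0.442314, 0.637686)

Rounded to 4 decimal places:

(0.4423, 0.6377)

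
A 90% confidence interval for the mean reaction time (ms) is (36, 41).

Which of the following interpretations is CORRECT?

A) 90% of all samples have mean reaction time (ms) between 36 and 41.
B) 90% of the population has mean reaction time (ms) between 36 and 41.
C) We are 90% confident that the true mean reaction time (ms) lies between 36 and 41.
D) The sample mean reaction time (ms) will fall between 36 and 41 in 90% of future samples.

A confidence interval represents our confidence in the procedure, not a probability statement about the parameter.

Key concept: If we repeated this sampling process many times and computed a 90% CI each time, about 90% of those intervals would contain the true population parameter.

For this specific interval (36, 41):
- Midpoint (point estimate): 38.5
- Margin of error: 2.5

The correct interpretation is the one stating confidence that the true parameter lies in the interval — option C.

C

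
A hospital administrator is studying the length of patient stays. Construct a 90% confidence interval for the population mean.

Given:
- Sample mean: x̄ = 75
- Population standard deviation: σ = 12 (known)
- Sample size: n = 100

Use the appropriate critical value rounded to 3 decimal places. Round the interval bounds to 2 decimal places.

The population standard deviation σ is known, so use a z-interval (standard normal critical value).

For 90% confidence, z* = 1.645 (from standard normal table)

Standard error: SE = σ/√n = 12/√100 = 1.200000

Margin of error: E = z* × SE = 1.645 × 1.200000 = 1.9740

Z-interval: x̄ ± E = 75 ± 1.9740 = (73.0260, 76.9740)

Rounded to 2 decimal places:

(73.03, 76.97)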